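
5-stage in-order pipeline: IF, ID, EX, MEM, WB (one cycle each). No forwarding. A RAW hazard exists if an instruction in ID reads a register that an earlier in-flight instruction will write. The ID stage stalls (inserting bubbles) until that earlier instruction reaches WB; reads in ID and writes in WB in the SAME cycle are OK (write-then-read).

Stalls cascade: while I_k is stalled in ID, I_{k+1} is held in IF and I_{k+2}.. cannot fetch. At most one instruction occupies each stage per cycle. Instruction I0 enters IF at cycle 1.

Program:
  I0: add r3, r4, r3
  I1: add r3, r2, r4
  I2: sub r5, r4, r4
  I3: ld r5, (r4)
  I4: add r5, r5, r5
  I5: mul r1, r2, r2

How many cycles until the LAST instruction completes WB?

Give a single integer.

Answer: 12

Derivation:
I0 add r3 <- r4,r3: IF@1 ID@2 stall=0 (-) EX@3 MEM@4 WB@5
I1 add r3 <- r2,r4: IF@2 ID@3 stall=0 (-) EX@4 MEM@5 WB@6
I2 sub r5 <- r4,r4: IF@3 ID@4 stall=0 (-) EX@5 MEM@6 WB@7
I3 ld r5 <- r4: IF@4 ID@5 stall=0 (-) EX@6 MEM@7 WB@8
I4 add r5 <- r5,r5: IF@5 ID@6 stall=2 (RAW on I3.r5 (WB@8)) EX@9 MEM@10 WB@11
I5 mul r1 <- r2,r2: IF@6 ID@9 stall=0 (-) EX@10 MEM@11 WB@12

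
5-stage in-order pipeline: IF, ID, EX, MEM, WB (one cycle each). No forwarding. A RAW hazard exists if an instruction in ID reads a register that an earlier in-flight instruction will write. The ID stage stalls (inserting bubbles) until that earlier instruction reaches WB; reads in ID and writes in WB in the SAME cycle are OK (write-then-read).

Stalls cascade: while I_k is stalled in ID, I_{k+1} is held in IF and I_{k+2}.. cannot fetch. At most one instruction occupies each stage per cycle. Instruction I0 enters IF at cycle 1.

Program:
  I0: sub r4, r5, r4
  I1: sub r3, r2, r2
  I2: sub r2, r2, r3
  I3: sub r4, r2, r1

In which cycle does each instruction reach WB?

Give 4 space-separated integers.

Answer: 5 6 9 12

Derivation:
I0 sub r4 <- r5,r4: IF@1 ID@2 stall=0 (-) EX@3 MEM@4 WB@5
I1 sub r3 <- r2,r2: IF@2 ID@3 stall=0 (-) EX@4 MEM@5 WB@6
I2 sub r2 <- r2,r3: IF@3 ID@4 stall=2 (RAW on I1.r3 (WB@6)) EX@7 MEM@8 WB@9
I3 sub r4 <- r2,r1: IF@4 ID@7 stall=2 (RAW on I2.r2 (WB@9)) EX@10 MEM@11 WB@12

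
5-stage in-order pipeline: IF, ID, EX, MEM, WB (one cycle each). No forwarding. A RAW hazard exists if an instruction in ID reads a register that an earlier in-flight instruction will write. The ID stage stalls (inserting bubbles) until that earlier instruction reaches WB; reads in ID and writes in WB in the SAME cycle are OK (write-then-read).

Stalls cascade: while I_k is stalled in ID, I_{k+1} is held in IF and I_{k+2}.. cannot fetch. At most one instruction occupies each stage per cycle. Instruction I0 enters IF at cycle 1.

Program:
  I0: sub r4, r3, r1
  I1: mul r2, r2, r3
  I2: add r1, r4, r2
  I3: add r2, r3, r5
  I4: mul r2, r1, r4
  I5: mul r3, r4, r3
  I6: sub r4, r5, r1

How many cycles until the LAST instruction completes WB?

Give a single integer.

I0 sub r4 <- r3,r1: IF@1 ID@2 stall=0 (-) EX@3 MEM@4 WB@5
I1 mul r2 <- r2,r3: IF@2 ID@3 stall=0 (-) EX@4 MEM@5 WB@6
I2 add r1 <- r4,r2: IF@3 ID@4 stall=2 (RAW on I1.r2 (WB@6)) EX@7 MEM@8 WB@9
I3 add r2 <- r3,r5: IF@4 ID@7 stall=0 (-) EX@8 MEM@9 WB@10
I4 mul r2 <- r1,r4: IF@7 ID@8 stall=1 (RAW on I2.r1 (WB@9)) EX@10 MEM@11 WB@12
I5 mul r3 <- r4,r3: IF@8 ID@10 stall=0 (-) EX@11 MEM@12 WB@13
I6 sub r4 <- r5,r1: IF@10 ID@11 stall=0 (-) EX@12 MEM@13 WB@14

Answer: 14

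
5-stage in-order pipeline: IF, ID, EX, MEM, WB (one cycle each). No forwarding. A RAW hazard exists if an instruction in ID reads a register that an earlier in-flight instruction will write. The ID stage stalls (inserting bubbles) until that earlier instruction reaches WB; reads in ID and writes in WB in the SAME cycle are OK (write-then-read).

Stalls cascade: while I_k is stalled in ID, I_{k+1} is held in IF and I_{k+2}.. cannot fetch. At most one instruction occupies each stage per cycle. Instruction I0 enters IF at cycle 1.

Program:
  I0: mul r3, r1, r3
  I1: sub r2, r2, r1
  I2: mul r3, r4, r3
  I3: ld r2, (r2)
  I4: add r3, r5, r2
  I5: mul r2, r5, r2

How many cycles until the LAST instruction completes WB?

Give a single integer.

I0 mul r3 <- r1,r3: IF@1 ID@2 stall=0 (-) EX@3 MEM@4 WB@5
I1 sub r2 <- r2,r1: IF@2 ID@3 stall=0 (-) EX@4 MEM@5 WB@6
I2 mul r3 <- r4,r3: IF@3 ID@4 stall=1 (RAW on I0.r3 (WB@5)) EX@6 MEM@7 WB@8
I3 ld r2 <- r2: IF@4 ID@6 stall=0 (-) EX@7 MEM@8 WB@9
I4 add r3 <- r5,r2: IF@6 ID@7 stall=2 (RAW on I3.r2 (WB@9)) EX@10 MEM@11 WB@12
I5 mul r2 <- r5,r2: IF@7 ID@10 stall=0 (-) EX@11 MEM@12 WB@13

Answer: 13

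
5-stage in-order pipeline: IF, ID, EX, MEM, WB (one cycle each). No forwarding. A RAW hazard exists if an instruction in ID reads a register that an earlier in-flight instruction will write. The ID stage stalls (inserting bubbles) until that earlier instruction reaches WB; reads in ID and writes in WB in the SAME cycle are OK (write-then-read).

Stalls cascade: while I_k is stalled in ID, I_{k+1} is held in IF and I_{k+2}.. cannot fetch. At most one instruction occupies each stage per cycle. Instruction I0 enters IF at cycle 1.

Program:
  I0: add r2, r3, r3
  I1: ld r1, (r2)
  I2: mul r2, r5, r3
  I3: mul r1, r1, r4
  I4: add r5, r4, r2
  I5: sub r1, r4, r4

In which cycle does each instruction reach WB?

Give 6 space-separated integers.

Answer: 5 8 9 11 12 13

Derivation:
I0 add r2 <- r3,r3: IF@1 ID@2 stall=0 (-) EX@3 MEM@4 WB@5
I1 ld r1 <- r2: IF@2 ID@3 stall=2 (RAW on I0.r2 (WB@5)) EX@6 MEM@7 WB@8
I2 mul r2 <- r5,r3: IF@3 ID@6 stall=0 (-) EX@7 MEM@8 WB@9
I3 mul r1 <- r1,r4: IF@6 ID@7 stall=1 (RAW on I1.r1 (WB@8)) EX@9 MEM@10 WB@11
I4 add r5 <- r4,r2: IF@7 ID@9 stall=0 (-) EX@10 MEM@11 WB@12
I5 sub r1 <- r4,r4: IF@9 ID@10 stall=0 (-) EX@11 MEM@12 WB@13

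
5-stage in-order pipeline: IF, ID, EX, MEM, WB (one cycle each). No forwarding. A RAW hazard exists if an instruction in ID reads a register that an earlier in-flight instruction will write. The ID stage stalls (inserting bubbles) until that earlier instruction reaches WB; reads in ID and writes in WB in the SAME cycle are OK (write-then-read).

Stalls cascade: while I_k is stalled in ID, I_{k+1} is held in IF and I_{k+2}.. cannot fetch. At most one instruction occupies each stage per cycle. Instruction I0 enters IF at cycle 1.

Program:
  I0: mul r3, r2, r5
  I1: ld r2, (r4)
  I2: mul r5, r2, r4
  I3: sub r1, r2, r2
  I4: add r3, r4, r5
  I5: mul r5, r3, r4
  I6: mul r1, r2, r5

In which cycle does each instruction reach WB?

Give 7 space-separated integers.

Answer: 5 6 9 10 12 15 18

Derivation:
I0 mul r3 <- r2,r5: IF@1 ID@2 stall=0 (-) EX@3 MEM@4 WB@5
I1 ld r2 <- r4: IF@2 ID@3 stall=0 (-) EX@4 MEM@5 WB@6
I2 mul r5 <- r2,r4: IF@3 ID@4 stall=2 (RAW on I1.r2 (WB@6)) EX@7 MEM@8 WB@9
I3 sub r1 <- r2,r2: IF@4 ID@7 stall=0 (-) EX@8 MEM@9 WB@10
I4 add r3 <- r4,r5: IF@7 ID@8 stall=1 (RAW on I2.r5 (WB@9)) EX@10 MEM@11 WB@12
I5 mul r5 <- r3,r4: IF@8 ID@10 stall=2 (RAW on I4.r3 (WB@12)) EX@13 MEM@14 WB@15
I6 mul r1 <- r2,r5: IF@10 ID@13 stall=2 (RAW on I5.r5 (WB@15)) EX@16 MEM@17 WB@18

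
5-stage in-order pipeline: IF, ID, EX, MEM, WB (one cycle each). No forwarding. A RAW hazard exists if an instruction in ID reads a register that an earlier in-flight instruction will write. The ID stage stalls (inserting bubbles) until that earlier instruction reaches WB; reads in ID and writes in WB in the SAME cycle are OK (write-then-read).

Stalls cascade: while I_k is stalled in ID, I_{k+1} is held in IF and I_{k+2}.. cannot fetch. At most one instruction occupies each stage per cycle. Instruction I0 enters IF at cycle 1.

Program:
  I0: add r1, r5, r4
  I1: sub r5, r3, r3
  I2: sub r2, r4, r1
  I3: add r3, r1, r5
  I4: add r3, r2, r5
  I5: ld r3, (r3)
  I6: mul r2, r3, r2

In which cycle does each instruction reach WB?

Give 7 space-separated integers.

I0 add r1 <- r5,r4: IF@1 ID@2 stall=0 (-) EX@3 MEM@4 WB@5
I1 sub r5 <- r3,r3: IF@2 ID@3 stall=0 (-) EX@4 MEM@5 WB@6
I2 sub r2 <- r4,r1: IF@3 ID@4 stall=1 (RAW on I0.r1 (WB@5)) EX@6 MEM@7 WB@8
I3 add r3 <- r1,r5: IF@4 ID@6 stall=0 (-) EX@7 MEM@8 WB@9
I4 add r3 <- r2,r5: IF@6 ID@7 stall=1 (RAW on I2.r2 (WB@8)) EX@9 MEM@10 WB@11
I5 ld r3 <- r3: IF@7 ID@9 stall=2 (RAW on I4.r3 (WB@11)) EX@12 MEM@13 WB@14
I6 mul r2 <- r3,r2: IF@9 ID@12 stall=2 (RAW on I5.r3 (WB@14)) EX@15 MEM@16 WB@17

Answer: 5 6 8 9 11 14 17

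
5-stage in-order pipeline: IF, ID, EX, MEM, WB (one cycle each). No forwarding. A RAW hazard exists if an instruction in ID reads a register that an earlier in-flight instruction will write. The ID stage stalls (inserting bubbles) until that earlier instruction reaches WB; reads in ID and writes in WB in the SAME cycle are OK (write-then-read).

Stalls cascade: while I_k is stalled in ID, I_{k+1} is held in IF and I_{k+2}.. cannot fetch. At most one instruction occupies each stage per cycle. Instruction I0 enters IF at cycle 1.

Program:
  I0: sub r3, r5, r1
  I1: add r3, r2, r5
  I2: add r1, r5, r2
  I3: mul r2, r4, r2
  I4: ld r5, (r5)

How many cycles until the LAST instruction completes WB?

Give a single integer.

I0 sub r3 <- r5,r1: IF@1 ID@2 stall=0 (-) EX@3 MEM@4 WB@5
I1 add r3 <- r2,r5: IF@2 ID@3 stall=0 (-) EX@4 MEM@5 WB@6
I2 add r1 <- r5,r2: IF@3 ID@4 stall=0 (-) EX@5 MEM@6 WB@7
I3 mul r2 <- r4,r2: IF@4 ID@5 stall=0 (-) EX@6 MEM@7 WB@8
I4 ld r5 <- r5: IF@5 ID@6 stall=0 (-) EX@7 MEM@8 WB@9

Answer: 9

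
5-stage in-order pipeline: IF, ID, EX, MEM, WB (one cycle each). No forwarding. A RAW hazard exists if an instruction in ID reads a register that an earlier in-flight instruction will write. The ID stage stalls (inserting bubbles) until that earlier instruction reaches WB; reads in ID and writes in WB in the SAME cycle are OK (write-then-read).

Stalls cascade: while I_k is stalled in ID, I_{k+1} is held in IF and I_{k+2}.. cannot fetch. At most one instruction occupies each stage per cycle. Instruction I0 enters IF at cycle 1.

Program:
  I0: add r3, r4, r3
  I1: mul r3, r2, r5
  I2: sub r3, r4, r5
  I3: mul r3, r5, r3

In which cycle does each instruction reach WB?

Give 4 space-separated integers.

Answer: 5 6 7 10

Derivation:
I0 add r3 <- r4,r3: IF@1 ID@2 stall=0 (-) EX@3 MEM@4 WB@5
I1 mul r3 <- r2,r5: IF@2 ID@3 stall=0 (-) EX@4 MEM@5 WB@6
I2 sub r3 <- r4,r5: IF@3 ID@4 stall=0 (-) EX@5 MEM@6 WB@7
I3 mul r3 <- r5,r3: IF@4 ID@5 stall=2 (RAW on I2.r3 (WB@7)) EX@8 MEM@9 WB@10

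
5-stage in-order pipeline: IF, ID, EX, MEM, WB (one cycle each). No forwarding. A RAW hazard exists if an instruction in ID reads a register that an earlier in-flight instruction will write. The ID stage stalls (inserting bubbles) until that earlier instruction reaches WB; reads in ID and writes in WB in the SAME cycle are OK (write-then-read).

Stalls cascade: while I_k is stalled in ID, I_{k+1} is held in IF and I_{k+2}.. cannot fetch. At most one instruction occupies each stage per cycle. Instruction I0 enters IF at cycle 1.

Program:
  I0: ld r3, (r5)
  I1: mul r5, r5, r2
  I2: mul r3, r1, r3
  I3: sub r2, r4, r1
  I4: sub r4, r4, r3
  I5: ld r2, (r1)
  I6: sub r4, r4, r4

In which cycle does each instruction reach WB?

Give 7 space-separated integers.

Answer: 5 6 8 9 11 12 14

Derivation:
I0 ld r3 <- r5: IF@1 ID@2 stall=0 (-) EX@3 MEM@4 WB@5
I1 mul r5 <- r5,r2: IF@2 ID@3 stall=0 (-) EX@4 MEM@5 WB@6
I2 mul r3 <- r1,r3: IF@3 ID@4 stall=1 (RAW on I0.r3 (WB@5)) EX@6 MEM@7 WB@8
I3 sub r2 <- r4,r1: IF@4 ID@6 stall=0 (-) EX@7 MEM@8 WB@9
I4 sub r4 <- r4,r3: IF@6 ID@7 stall=1 (RAW on I2.r3 (WB@8)) EX@9 MEM@10 WB@11
I5 ld r2 <- r1: IF@7 ID@9 stall=0 (-) EX@10 MEM@11 WB@12
I6 sub r4 <- r4,r4: IF@9 ID@10 stall=1 (RAW on I4.r4 (WB@11)) EX@12 MEM@13 WB@14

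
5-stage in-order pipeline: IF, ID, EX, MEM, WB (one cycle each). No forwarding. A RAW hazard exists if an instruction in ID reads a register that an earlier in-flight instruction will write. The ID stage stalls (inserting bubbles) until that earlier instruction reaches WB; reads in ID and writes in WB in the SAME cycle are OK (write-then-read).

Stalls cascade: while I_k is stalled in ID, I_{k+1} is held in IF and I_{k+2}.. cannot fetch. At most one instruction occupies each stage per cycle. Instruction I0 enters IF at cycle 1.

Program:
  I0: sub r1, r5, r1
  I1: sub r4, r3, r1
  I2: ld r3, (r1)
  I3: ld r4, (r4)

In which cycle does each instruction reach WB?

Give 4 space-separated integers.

I0 sub r1 <- r5,r1: IF@1 ID@2 stall=0 (-) EX@3 MEM@4 WB@5
I1 sub r4 <- r3,r1: IF@2 ID@3 stall=2 (RAW on I0.r1 (WB@5)) EX@6 MEM@7 WB@8
I2 ld r3 <- r1: IF@3 ID@6 stall=0 (-) EX@7 MEM@8 WB@9
I3 ld r4 <- r4: IF@6 ID@7 stall=1 (RAW on I1.r4 (WB@8)) EX@9 MEM@10 WB@11

Answer: 5 8 9 11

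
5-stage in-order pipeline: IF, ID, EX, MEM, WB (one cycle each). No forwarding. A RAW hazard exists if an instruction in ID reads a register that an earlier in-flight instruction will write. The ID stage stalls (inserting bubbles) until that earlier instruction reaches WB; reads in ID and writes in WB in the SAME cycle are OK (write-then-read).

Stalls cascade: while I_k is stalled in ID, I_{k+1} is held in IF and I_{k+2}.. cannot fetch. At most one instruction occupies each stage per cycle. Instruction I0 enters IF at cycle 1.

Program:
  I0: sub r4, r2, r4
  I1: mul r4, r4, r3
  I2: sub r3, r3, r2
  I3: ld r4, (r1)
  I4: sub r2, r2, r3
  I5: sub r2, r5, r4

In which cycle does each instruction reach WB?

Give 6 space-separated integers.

Answer: 5 8 9 10 12 13

Derivation:
I0 sub r4 <- r2,r4: IF@1 ID@2 stall=0 (-) EX@3 MEM@4 WB@5
I1 mul r4 <- r4,r3: IF@2 ID@3 stall=2 (RAW on I0.r4 (WB@5)) EX@6 MEM@7 WB@8
I2 sub r3 <- r3,r2: IF@3 ID@6 stall=0 (-) EX@7 MEM@8 WB@9
I3 ld r4 <- r1: IF@6 ID@7 stall=0 (-) EX@8 MEM@9 WB@10
I4 sub r2 <- r2,r3: IF@7 ID@8 stall=1 (RAW on I2.r3 (WB@9)) EX@10 MEM@11 WB@12
I5 sub r2 <- r5,r4: IF@8 ID@10 stall=0 (-) EX@11 MEM@12 WB@13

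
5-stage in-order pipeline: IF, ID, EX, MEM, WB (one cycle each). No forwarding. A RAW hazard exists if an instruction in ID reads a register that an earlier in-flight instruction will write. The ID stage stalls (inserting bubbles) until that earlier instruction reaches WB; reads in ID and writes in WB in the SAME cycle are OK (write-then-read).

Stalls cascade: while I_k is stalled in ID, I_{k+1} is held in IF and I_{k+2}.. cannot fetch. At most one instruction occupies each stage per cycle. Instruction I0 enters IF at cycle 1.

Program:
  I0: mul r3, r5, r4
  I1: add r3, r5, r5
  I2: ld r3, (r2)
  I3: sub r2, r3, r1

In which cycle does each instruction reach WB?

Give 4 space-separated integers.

I0 mul r3 <- r5,r4: IF@1 ID@2 stall=0 (-) EX@3 MEM@4 WB@5
I1 add r3 <- r5,r5: IF@2 ID@3 stall=0 (-) EX@4 MEM@5 WB@6
I2 ld r3 <- r2: IF@3 ID@4 stall=0 (-) EX@5 MEM@6 WB@7
I3 sub r2 <- r3,r1: IF@4 ID@5 stall=2 (RAW on I2.r3 (WB@7)) EX@8 MEM@9 WB@10

Answer: 5 6 7 10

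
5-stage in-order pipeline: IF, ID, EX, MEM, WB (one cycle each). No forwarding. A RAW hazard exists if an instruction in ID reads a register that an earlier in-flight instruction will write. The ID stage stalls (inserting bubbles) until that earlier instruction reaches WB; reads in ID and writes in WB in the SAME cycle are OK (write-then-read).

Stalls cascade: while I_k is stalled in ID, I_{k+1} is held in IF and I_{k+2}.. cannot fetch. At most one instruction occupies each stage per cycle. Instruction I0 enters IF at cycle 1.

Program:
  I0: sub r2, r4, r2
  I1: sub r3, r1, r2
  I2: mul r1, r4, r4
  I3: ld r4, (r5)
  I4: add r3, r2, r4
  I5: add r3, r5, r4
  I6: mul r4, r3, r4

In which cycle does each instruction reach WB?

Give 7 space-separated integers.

Answer: 5 8 9 10 13 14 17

Derivation:
I0 sub r2 <- r4,r2: IF@1 ID@2 stall=0 (-) EX@3 MEM@4 WB@5
I1 sub r3 <- r1,r2: IF@2 ID@3 stall=2 (RAW on I0.r2 (WB@5)) EX@6 MEM@7 WB@8
I2 mul r1 <- r4,r4: IF@3 ID@6 stall=0 (-) EX@7 MEM@8 WB@9
I3 ld r4 <- r5: IF@6 ID@7 stall=0 (-) EX@8 MEM@9 WB@10
I4 add r3 <- r2,r4: IF@7 ID@8 stall=2 (RAW on I3.r4 (WB@10)) EX@11 MEM@12 WB@13
I5 add r3 <- r5,r4: IF@8 ID@11 stall=0 (-) EX@12 MEM@13 WB@14
I6 mul r4 <- r3,r4: IF@11 ID@12 stall=2 (RAW on I5.r3 (WB@14)) EX@15 MEM@16 WB@17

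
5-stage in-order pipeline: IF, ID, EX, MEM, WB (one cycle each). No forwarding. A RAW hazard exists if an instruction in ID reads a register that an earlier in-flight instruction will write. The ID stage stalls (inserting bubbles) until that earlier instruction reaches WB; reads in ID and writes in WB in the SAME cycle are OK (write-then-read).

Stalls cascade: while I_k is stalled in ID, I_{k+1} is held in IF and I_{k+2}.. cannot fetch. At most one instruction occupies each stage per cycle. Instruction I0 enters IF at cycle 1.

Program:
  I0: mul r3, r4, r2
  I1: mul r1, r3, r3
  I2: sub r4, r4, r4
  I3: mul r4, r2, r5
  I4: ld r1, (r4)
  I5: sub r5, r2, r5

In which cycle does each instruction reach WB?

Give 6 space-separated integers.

I0 mul r3 <- r4,r2: IF@1 ID@2 stall=0 (-) EX@3 MEM@4 WB@5
I1 mul r1 <- r3,r3: IF@2 ID@3 stall=2 (RAW on I0.r3 (WB@5)) EX@6 MEM@7 WB@8
I2 sub r4 <- r4,r4: IF@3 ID@6 stall=0 (-) EX@7 MEM@8 WB@9
I3 mul r4 <- r2,r5: IF@6 ID@7 stall=0 (-) EX@8 MEM@9 WB@10
I4 ld r1 <- r4: IF@7 ID@8 stall=2 (RAW on I3.r4 (WB@10)) EX@11 MEM@12 WB@13
I5 sub r5 <- r2,r5: IF@8 ID@11 stall=0 (-) EX@12 MEM@13 WB@14

Answer: 5 8 9 10 13 14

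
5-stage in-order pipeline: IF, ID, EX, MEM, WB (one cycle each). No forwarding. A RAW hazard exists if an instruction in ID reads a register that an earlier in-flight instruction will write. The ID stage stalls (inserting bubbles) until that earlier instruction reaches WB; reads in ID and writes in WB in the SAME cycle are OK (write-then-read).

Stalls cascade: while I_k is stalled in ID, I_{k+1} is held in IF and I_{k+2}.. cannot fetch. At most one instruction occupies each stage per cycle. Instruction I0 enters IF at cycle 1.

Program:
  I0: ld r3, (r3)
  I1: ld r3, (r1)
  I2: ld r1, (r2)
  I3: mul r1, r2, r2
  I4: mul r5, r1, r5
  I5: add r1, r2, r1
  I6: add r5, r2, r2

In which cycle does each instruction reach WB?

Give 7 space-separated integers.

I0 ld r3 <- r3: IF@1 ID@2 stall=0 (-) EX@3 MEM@4 WB@5
I1 ld r3 <- r1: IF@2 ID@3 stall=0 (-) EX@4 MEM@5 WB@6
I2 ld r1 <- r2: IF@3 ID@4 stall=0 (-) EX@5 MEM@6 WB@7
I3 mul r1 <- r2,r2: IF@4 ID@5 stall=0 (-) EX@6 MEM@7 WB@8
I4 mul r5 <- r1,r5: IF@5 ID@6 stall=2 (RAW on I3.r1 (WB@8)) EX@9 MEM@10 WB@11
I5 add r1 <- r2,r1: IF@6 ID@9 stall=0 (-) EX@10 MEM@11 WB@12
I6 add r5 <- r2,r2: IF@9 ID@10 stall=0 (-) EX@11 MEM@12 WB@13

Answer: 5 6 7 8 11 12 13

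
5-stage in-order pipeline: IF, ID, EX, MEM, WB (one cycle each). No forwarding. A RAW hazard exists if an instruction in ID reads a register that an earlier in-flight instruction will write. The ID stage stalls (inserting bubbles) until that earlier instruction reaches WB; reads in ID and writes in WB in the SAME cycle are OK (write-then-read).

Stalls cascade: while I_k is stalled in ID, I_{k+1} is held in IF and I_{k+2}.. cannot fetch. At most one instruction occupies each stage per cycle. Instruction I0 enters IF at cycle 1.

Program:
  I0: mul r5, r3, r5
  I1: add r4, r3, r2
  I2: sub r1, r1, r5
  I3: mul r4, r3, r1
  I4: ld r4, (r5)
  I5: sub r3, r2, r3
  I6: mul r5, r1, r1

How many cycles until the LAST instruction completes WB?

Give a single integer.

I0 mul r5 <- r3,r5: IF@1 ID@2 stall=0 (-) EX@3 MEM@4 WB@5
I1 add r4 <- r3,r2: IF@2 ID@3 stall=0 (-) EX@4 MEM@5 WB@6
I2 sub r1 <- r1,r5: IF@3 ID@4 stall=1 (RAW on I0.r5 (WB@5)) EX@6 MEM@7 WB@8
I3 mul r4 <- r3,r1: IF@4 ID@6 stall=2 (RAW on I2.r1 (WB@8)) EX@9 MEM@10 WB@11
I4 ld r4 <- r5: IF@6 ID@9 stall=0 (-) EX@10 MEM@11 WB@12
I5 sub r3 <- r2,r3: IF@9 ID@10 stall=0 (-) EX@11 MEM@12 WB@13
I6 mul r5 <- r1,r1: IF@10 ID@11 stall=0 (-) EX@12 MEM@13 WB@14

Answer: 14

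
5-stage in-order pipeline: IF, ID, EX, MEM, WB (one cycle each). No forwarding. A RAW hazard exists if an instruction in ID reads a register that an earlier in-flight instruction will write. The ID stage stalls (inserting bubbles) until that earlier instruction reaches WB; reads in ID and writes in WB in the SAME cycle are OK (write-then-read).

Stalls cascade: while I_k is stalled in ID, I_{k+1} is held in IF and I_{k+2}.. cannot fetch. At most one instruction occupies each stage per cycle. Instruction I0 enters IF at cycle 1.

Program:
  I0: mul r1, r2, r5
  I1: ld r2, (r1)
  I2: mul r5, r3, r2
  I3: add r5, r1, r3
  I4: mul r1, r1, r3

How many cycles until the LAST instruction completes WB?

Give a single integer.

Answer: 13

Derivation:
I0 mul r1 <- r2,r5: IF@1 ID@2 stall=0 (-) EX@3 MEM@4 WB@5
I1 ld r2 <- r1: IF@2 ID@3 stall=2 (RAW on I0.r1 (WB@5)) EX@6 MEM@7 WB@8
I2 mul r5 <- r3,r2: IF@3 ID@6 stall=2 (RAW on I1.r2 (WB@8)) EX@9 MEM@10 WB@11
I3 add r5 <- r1,r3: IF@6 ID@9 stall=0 (-) EX@10 MEM@11 WB@12
I4 mul r1 <- r1,r3: IF@9 ID@10 stall=0 (-) EX@11 MEM@12 WB@13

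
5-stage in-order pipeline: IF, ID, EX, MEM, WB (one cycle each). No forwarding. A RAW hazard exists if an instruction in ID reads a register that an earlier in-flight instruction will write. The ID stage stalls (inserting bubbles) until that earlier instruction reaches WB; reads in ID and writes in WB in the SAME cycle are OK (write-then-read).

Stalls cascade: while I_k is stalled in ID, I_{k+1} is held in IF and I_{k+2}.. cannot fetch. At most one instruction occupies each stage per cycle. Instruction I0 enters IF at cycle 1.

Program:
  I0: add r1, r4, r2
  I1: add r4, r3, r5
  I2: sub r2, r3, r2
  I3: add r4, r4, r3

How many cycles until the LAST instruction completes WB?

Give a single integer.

I0 add r1 <- r4,r2: IF@1 ID@2 stall=0 (-) EX@3 MEM@4 WB@5
I1 add r4 <- r3,r5: IF@2 ID@3 stall=0 (-) EX@4 MEM@5 WB@6
I2 sub r2 <- r3,r2: IF@3 ID@4 stall=0 (-) EX@5 MEM@6 WB@7
I3 add r4 <- r4,r3: IF@4 ID@5 stall=1 (RAW on I1.r4 (WB@6)) EX@7 MEM@8 WB@9

Answer: 9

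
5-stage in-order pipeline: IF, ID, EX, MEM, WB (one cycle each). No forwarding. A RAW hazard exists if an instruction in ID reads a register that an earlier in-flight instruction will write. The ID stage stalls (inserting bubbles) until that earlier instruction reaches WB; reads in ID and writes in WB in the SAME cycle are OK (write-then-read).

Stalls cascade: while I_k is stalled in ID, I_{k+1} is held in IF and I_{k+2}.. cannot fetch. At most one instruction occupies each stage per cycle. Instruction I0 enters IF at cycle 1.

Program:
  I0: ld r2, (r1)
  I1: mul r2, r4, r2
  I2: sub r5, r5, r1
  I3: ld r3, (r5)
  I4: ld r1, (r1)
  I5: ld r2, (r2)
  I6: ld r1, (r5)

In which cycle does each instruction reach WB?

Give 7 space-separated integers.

Answer: 5 8 9 12 13 14 15

Derivation:
I0 ld r2 <- r1: IF@1 ID@2 stall=0 (-) EX@3 MEM@4 WB@5
I1 mul r2 <- r4,r2: IF@2 ID@3 stall=2 (RAW on I0.r2 (WB@5)) EX@6 MEM@7 WB@8
I2 sub r5 <- r5,r1: IF@3 ID@6 stall=0 (-) EX@7 MEM@8 WB@9
I3 ld r3 <- r5: IF@6 ID@7 stall=2 (RAW on I2.r5 (WB@9)) EX@10 MEM@11 WB@12
I4 ld r1 <- r1: IF@7 ID@10 stall=0 (-) EX@11 MEM@12 WB@13
I5 ld r2 <- r2: IF@10 ID@11 stall=0 (-) EX@12 MEM@13 WB@14
I6 ld r1 <- r5: IF@11 ID@12 stall=0 (-) EX@13 MEM@14 WB@15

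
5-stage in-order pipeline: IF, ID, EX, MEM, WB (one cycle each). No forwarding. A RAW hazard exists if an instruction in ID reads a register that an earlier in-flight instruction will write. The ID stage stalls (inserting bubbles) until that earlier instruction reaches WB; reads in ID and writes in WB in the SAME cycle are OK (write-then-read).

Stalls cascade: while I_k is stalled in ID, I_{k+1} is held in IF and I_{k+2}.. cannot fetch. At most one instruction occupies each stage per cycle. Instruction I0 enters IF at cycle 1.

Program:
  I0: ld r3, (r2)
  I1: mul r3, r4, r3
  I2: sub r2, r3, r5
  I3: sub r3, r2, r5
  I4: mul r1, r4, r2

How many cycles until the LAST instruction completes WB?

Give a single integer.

Answer: 15

Derivation:
I0 ld r3 <- r2: IF@1 ID@2 stall=0 (-) EX@3 MEM@4 WB@5
I1 mul r3 <- r4,r3: IF@2 ID@3 stall=2 (RAW on I0.r3 (WB@5)) EX@6 MEM@7 WB@8
I2 sub r2 <- r3,r5: IF@3 ID@6 stall=2 (RAW on I1.r3 (WB@8)) EX@9 MEM@10 WB@11
I3 sub r3 <- r2,r5: IF@6 ID@9 stall=2 (RAW on I2.r2 (WB@11)) EX@12 MEM@13 WB@14
I4 mul r1 <- r4,r2: IF@9 ID@12 stall=0 (-) EX@13 MEM@14 WB@15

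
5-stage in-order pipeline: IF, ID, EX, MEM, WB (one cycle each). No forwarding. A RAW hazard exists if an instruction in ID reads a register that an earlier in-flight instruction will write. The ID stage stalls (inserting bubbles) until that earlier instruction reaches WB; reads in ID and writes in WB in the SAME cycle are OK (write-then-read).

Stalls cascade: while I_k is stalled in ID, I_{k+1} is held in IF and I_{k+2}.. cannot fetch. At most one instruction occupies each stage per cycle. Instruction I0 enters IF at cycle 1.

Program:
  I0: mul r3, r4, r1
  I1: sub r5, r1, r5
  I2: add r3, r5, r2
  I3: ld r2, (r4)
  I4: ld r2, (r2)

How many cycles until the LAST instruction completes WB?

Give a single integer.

Answer: 13

Derivation:
I0 mul r3 <- r4,r1: IF@1 ID@2 stall=0 (-) EX@3 MEM@4 WB@5
I1 sub r5 <- r1,r5: IF@2 ID@3 stall=0 (-) EX@4 MEM@5 WB@6
I2 add r3 <- r5,r2: IF@3 ID@4 stall=2 (RAW on I1.r5 (WB@6)) EX@7 MEM@8 WB@9
I3 ld r2 <- r4: IF@4 ID@7 stall=0 (-) EX@8 MEM@9 WB@10
I4 ld r2 <- r2: IF@7 ID@8 stall=2 (RAW on I3.r2 (WB@10)) EX@11 MEM@12 WB@13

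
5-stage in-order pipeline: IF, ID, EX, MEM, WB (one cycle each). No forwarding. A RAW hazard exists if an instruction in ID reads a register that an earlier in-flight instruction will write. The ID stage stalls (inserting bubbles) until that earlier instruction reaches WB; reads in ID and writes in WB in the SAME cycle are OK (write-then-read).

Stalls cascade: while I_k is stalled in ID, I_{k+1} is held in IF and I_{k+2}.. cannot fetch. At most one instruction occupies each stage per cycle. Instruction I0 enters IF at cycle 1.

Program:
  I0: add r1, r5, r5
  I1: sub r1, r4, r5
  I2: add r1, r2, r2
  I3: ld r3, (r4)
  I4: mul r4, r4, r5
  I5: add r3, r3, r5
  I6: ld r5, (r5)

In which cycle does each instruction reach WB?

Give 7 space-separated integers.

Answer: 5 6 7 8 9 11 12

Derivation:
I0 add r1 <- r5,r5: IF@1 ID@2 stall=0 (-) EX@3 MEM@4 WB@5
I1 sub r1 <- r4,r5: IF@2 ID@3 stall=0 (-) EX@4 MEM@5 WB@6
I2 add r1 <- r2,r2: IF@3 ID@4 stall=0 (-) EX@5 MEM@6 WB@7
I3 ld r3 <- r4: IF@4 ID@5 stall=0 (-) EX@6 MEM@7 WB@8
I4 mul r4 <- r4,r5: IF@5 ID@6 stall=0 (-) EX@7 MEM@8 WB@9
I5 add r3 <- r3,r5: IF@6 ID@7 stall=1 (RAW on I3.r3 (WB@8)) EX@9 MEM@10 WB@11
I6 ld r5 <- r5: IF@7 ID@9 stall=0 (-) EX@10 MEM@11 WB@12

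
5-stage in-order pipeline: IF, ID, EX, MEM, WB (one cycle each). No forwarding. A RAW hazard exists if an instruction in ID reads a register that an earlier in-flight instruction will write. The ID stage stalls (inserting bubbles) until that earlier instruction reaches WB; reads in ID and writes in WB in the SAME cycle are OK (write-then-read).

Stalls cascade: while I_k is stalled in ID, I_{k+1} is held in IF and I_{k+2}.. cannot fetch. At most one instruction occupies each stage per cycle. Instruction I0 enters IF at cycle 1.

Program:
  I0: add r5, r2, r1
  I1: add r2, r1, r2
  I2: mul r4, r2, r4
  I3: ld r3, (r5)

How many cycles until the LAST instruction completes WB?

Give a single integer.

Answer: 10

Derivation:
I0 add r5 <- r2,r1: IF@1 ID@2 stall=0 (-) EX@3 MEM@4 WB@5
I1 add r2 <- r1,r2: IF@2 ID@3 stall=0 (-) EX@4 MEM@5 WB@6
I2 mul r4 <- r2,r4: IF@3 ID@4 stall=2 (RAW on I1.r2 (WB@6)) EX@7 MEM@8 WB@9
I3 ld r3 <- r5: IF@4 ID@7 stall=0 (-) EX@8 MEM@9 WB@10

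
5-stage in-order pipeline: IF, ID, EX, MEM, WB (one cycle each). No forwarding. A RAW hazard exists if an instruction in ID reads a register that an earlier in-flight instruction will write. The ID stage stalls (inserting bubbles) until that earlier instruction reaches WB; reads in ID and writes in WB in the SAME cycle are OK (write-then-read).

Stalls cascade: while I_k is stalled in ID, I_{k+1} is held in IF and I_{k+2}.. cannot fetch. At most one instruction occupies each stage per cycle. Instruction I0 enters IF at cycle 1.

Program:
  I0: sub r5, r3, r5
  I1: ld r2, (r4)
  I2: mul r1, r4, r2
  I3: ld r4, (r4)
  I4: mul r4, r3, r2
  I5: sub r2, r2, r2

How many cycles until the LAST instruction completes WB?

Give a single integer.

Answer: 12

Derivation:
I0 sub r5 <- r3,r5: IF@1 ID@2 stall=0 (-) EX@3 MEM@4 WB@5
I1 ld r2 <- r4: IF@2 ID@3 stall=0 (-) EX@4 MEM@5 WB@6
I2 mul r1 <- r4,r2: IF@3 ID@4 stall=2 (RAW on I1.r2 (WB@6)) EX@7 MEM@8 WB@9
I3 ld r4 <- r4: IF@4 ID@7 stall=0 (-) EX@8 MEM@9 WB@10
I4 mul r4 <- r3,r2: IF@7 ID@8 stall=0 (-) EX@9 MEM@10 WB@11
I5 sub r2 <- r2,r2: IF@8 ID@9 stall=0 (-) EX@10 MEM@11 WB@12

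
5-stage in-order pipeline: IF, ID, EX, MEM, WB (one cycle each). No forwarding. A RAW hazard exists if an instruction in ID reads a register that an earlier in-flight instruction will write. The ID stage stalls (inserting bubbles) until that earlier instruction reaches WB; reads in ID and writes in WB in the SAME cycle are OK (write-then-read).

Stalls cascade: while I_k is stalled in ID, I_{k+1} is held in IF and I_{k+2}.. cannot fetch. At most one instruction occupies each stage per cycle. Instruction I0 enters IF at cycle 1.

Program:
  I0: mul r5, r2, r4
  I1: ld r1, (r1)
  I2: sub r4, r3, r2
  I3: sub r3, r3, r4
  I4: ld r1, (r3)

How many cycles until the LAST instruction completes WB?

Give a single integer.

I0 mul r5 <- r2,r4: IF@1 ID@2 stall=0 (-) EX@3 MEM@4 WB@5
I1 ld r1 <- r1: IF@2 ID@3 stall=0 (-) EX@4 MEM@5 WB@6
I2 sub r4 <- r3,r2: IF@3 ID@4 stall=0 (-) EX@5 MEM@6 WB@7
I3 sub r3 <- r3,r4: IF@4 ID@5 stall=2 (RAW on I2.r4 (WB@7)) EX@8 MEM@9 WB@10
I4 ld r1 <- r3: IF@5 ID@8 stall=2 (RAW on I3.r3 (WB@10)) EX@11 MEM@12 WB@13

Answer: 13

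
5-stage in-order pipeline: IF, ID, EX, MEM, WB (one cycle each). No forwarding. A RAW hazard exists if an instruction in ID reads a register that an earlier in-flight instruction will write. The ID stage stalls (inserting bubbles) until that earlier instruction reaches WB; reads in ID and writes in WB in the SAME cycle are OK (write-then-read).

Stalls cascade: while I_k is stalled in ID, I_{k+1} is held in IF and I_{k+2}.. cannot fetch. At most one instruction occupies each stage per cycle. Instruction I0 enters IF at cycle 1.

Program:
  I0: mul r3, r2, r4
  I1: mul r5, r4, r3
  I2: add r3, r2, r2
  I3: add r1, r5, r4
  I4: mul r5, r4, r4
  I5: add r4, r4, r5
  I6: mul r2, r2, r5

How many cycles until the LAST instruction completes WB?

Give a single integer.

Answer: 16

Derivation:
I0 mul r3 <- r2,r4: IF@1 ID@2 stall=0 (-) EX@3 MEM@4 WB@5
I1 mul r5 <- r4,r3: IF@2 ID@3 stall=2 (RAW on I0.r3 (WB@5)) EX@6 MEM@7 WB@8
I2 add r3 <- r2,r2: IF@3 ID@6 stall=0 (-) EX@7 MEM@8 WB@9
I3 add r1 <- r5,r4: IF@6 ID@7 stall=1 (RAW on I1.r5 (WB@8)) EX@9 MEM@10 WB@11
I4 mul r5 <- r4,r4: IF@7 ID@9 stall=0 (-) EX@10 MEM@11 WB@12
I5 add r4 <- r4,r5: IF@9 ID@10 stall=2 (RAW on I4.r5 (WB@12)) EX@13 MEM@14 WB@15
I6 mul r2 <- r2,r5: IF@10 ID@13 stall=0 (-) EX@14 MEM@15 WB@16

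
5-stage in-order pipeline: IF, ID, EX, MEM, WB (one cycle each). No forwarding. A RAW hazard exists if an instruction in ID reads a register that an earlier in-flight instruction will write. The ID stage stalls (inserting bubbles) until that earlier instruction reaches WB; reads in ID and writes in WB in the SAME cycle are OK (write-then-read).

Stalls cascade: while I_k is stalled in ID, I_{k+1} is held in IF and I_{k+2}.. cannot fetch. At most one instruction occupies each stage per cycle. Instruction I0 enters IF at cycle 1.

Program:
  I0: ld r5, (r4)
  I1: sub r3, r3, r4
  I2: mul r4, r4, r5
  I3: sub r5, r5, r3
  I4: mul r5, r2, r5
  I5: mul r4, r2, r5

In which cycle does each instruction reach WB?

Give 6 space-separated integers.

Answer: 5 6 8 9 12 15

Derivation:
I0 ld r5 <- r4: IF@1 ID@2 stall=0 (-) EX@3 MEM@4 WB@5
I1 sub r3 <- r3,r4: IF@2 ID@3 stall=0 (-) EX@4 MEM@5 WB@6
I2 mul r4 <- r4,r5: IF@3 ID@4 stall=1 (RAW on I0.r5 (WB@5)) EX@6 MEM@7 WB@8
I3 sub r5 <- r5,r3: IF@4 ID@6 stall=0 (-) EX@7 MEM@8 WB@9
I4 mul r5 <- r2,r5: IF@6 ID@7 stall=2 (RAW on I3.r5 (WB@9)) EX@10 MEM@11 WB@12
I5 mul r4 <- r2,r5: IF@7 ID@10 stall=2 (RAW on I4.r5 (WB@12)) EX@13 MEM@14 WB@15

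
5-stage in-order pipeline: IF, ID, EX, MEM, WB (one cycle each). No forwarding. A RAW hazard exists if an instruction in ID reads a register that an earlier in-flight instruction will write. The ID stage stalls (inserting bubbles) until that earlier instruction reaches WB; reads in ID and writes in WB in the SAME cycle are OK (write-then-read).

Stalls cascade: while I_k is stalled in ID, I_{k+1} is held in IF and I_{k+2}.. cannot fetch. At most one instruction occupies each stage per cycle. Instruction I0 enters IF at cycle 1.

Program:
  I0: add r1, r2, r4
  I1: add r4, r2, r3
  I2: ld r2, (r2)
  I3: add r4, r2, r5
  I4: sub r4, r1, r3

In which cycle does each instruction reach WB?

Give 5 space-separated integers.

Answer: 5 6 7 10 11

Derivation:
I0 add r1 <- r2,r4: IF@1 ID@2 stall=0 (-) EX@3 MEM@4 WB@5
I1 add r4 <- r2,r3: IF@2 ID@3 stall=0 (-) EX@4 MEM@5 WB@6
I2 ld r2 <- r2: IF@3 ID@4 stall=0 (-) EX@5 MEM@6 WB@7
I3 add r4 <- r2,r5: IF@4 ID@5 stall=2 (RAW on I2.r2 (WB@7)) EX@8 MEM@9 WB@10
I4 sub r4 <- r1,r3: IF@5 ID@8 stall=0 (-) EX@9 MEM@10 WB@11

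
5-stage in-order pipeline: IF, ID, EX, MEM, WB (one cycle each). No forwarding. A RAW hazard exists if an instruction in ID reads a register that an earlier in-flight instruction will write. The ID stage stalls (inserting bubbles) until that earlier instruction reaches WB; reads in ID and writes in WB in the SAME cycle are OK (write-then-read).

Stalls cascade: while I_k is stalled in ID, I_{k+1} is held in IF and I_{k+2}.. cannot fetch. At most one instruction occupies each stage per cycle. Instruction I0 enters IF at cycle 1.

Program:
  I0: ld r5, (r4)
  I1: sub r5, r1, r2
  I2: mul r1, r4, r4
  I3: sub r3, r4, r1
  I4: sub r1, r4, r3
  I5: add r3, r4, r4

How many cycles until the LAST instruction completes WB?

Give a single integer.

I0 ld r5 <- r4: IF@1 ID@2 stall=0 (-) EX@3 MEM@4 WB@5
I1 sub r5 <- r1,r2: IF@2 ID@3 stall=0 (-) EX@4 MEM@5 WB@6
I2 mul r1 <- r4,r4: IF@3 ID@4 stall=0 (-) EX@5 MEM@6 WB@7
I3 sub r3 <- r4,r1: IF@4 ID@5 stall=2 (RAW on I2.r1 (WB@7)) EX@8 MEM@9 WB@10
I4 sub r1 <- r4,r3: IF@5 ID@8 stall=2 (RAW on I3.r3 (WB@10)) EX@11 MEM@12 WB@13
I5 add r3 <- r4,r4: IF@8 ID@11 stall=0 (-) EX@12 MEM@13 WB@14

Answer: 14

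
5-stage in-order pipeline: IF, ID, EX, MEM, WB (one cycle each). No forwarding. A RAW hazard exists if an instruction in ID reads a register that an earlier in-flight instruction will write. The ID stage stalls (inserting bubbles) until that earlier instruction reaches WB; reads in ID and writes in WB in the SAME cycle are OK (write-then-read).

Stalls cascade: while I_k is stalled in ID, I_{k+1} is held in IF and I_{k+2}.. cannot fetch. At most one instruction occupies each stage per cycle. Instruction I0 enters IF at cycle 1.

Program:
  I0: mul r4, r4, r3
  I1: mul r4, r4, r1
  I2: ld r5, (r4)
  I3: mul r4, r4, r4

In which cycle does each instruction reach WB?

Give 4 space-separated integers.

I0 mul r4 <- r4,r3: IF@1 ID@2 stall=0 (-) EX@3 MEM@4 WB@5
I1 mul r4 <- r4,r1: IF@2 ID@3 stall=2 (RAW on I0.r4 (WB@5)) EX@6 MEM@7 WB@8
I2 ld r5 <- r4: IF@3 ID@6 stall=2 (RAW on I1.r4 (WB@8)) EX@9 MEM@10 WB@11
I3 mul r4 <- r4,r4: IF@6 ID@9 stall=0 (-) EX@10 MEM@11 WB@12

Answer: 5 8 11 12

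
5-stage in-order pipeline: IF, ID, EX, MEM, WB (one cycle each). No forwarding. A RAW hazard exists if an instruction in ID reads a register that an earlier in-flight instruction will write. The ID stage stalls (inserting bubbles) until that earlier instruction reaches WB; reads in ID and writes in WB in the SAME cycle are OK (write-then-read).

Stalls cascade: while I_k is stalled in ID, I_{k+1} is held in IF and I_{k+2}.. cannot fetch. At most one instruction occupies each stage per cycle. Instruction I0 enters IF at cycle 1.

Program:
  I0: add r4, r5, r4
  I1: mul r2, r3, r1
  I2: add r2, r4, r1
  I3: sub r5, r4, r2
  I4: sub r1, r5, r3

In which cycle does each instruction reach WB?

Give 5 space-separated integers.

I0 add r4 <- r5,r4: IF@1 ID@2 stall=0 (-) EX@3 MEM@4 WB@5
I1 mul r2 <- r3,r1: IF@2 ID@3 stall=0 (-) EX@4 MEM@5 WB@6
I2 add r2 <- r4,r1: IF@3 ID@4 stall=1 (RAW on I0.r4 (WB@5)) EX@6 MEM@7 WB@8
I3 sub r5 <- r4,r2: IF@4 ID@6 stall=2 (RAW on I2.r2 (WB@8)) EX@9 MEM@10 WB@11
I4 sub r1 <- r5,r3: IF@6 ID@9 stall=2 (RAW on I3.r5 (WB@11)) EX@12 MEM@13 WB@14

Answer: 5 6 8 11 14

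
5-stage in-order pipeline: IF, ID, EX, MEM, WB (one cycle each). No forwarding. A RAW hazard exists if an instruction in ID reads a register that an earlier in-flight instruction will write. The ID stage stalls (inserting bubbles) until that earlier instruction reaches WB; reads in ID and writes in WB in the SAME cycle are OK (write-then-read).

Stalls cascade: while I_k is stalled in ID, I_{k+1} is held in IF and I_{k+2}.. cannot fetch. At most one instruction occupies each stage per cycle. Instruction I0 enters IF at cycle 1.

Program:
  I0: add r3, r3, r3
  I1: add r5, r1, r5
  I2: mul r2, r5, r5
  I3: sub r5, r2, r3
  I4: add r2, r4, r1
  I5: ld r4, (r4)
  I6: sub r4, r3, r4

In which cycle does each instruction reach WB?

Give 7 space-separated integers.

I0 add r3 <- r3,r3: IF@1 ID@2 stall=0 (-) EX@3 MEM@4 WB@5
I1 add r5 <- r1,r5: IF@2 ID@3 stall=0 (-) EX@4 MEM@5 WB@6
I2 mul r2 <- r5,r5: IF@3 ID@4 stall=2 (RAW on I1.r5 (WB@6)) EX@7 MEM@8 WB@9
I3 sub r5 <- r2,r3: IF@4 ID@7 stall=2 (RAW on I2.r2 (WB@9)) EX@10 MEM@11 WB@12
I4 add r2 <- r4,r1: IF@7 ID@10 stall=0 (-) EX@11 MEM@12 WB@13
I5 ld r4 <- r4: IF@10 ID@11 stall=0 (-) EX@12 MEM@13 WB@14
I6 sub r4 <- r3,r4: IF@11 ID@12 stall=2 (RAW on I5.r4 (WB@14)) EX@15 MEM@16 WB@17

Answer: 5 6 9 12 13 14 17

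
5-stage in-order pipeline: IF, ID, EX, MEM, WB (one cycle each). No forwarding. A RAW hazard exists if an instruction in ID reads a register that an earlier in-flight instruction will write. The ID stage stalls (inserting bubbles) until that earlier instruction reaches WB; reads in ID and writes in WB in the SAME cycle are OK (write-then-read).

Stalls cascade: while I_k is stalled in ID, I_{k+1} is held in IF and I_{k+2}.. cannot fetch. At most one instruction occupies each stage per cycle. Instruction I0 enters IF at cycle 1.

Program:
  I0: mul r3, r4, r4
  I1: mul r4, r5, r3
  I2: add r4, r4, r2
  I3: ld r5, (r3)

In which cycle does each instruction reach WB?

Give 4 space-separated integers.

Answer: 5 8 11 12

Derivation:
I0 mul r3 <- r4,r4: IF@1 ID@2 stall=0 (-) EX@3 MEM@4 WB@5
I1 mul r4 <- r5,r3: IF@2 ID@3 stall=2 (RAW on I0.r3 (WB@5)) EX@6 MEM@7 WB@8
I2 add r4 <- r4,r2: IF@3 ID@6 stall=2 (RAW on I1.r4 (WB@8)) EX@9 MEM@10 WB@11
I3 ld r5 <- r3: IF@6 ID@9 stall=0 (-) EX@10 MEM@11 WB@12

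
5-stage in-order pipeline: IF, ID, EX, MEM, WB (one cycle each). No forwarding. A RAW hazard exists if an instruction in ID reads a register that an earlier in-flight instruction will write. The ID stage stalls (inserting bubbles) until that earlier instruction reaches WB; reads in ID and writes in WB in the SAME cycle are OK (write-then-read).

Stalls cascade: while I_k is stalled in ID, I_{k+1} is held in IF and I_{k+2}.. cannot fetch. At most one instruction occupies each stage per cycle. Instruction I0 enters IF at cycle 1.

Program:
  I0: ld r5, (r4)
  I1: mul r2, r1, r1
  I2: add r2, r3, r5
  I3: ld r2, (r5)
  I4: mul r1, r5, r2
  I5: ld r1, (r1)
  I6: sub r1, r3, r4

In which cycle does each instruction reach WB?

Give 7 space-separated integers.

Answer: 5 6 8 9 12 15 16

Derivation:
I0 ld r5 <- r4: IF@1 ID@2 stall=0 (-) EX@3 MEM@4 WB@5
I1 mul r2 <- r1,r1: IF@2 ID@3 stall=0 (-) EX@4 MEM@5 WB@6
I2 add r2 <- r3,r5: IF@3 ID@4 stall=1 (RAW on I0.r5 (WB@5)) EX@6 MEM@7 WB@8
I3 ld r2 <- r5: IF@4 ID@6 stall=0 (-) EX@7 MEM@8 WB@9
I4 mul r1 <- r5,r2: IF@6 ID@7 stall=2 (RAW on I3.r2 (WB@9)) EX@10 MEM@11 WB@12
I5 ld r1 <- r1: IF@7 ID@10 stall=2 (RAW on I4.r1 (WB@12)) EX@13 MEM@14 WB@15
I6 sub r1 <- r3,r4: IF@10 ID@13 stall=0 (-) EX@14 MEM@15 WB@16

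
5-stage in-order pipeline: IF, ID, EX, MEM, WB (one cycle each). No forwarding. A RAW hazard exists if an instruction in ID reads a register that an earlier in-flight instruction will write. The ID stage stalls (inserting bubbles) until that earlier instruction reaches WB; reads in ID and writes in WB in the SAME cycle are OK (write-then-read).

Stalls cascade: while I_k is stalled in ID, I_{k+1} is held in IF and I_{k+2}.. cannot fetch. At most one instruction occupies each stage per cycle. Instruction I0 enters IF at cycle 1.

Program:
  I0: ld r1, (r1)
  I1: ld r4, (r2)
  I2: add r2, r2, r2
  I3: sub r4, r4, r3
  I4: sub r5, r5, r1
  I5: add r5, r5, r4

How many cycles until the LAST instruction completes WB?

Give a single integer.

I0 ld r1 <- r1: IF@1 ID@2 stall=0 (-) EX@3 MEM@4 WB@5
I1 ld r4 <- r2: IF@2 ID@3 stall=0 (-) EX@4 MEM@5 WB@6
I2 add r2 <- r2,r2: IF@3 ID@4 stall=0 (-) EX@5 MEM@6 WB@7
I3 sub r4 <- r4,r3: IF@4 ID@5 stall=1 (RAW on I1.r4 (WB@6)) EX@7 MEM@8 WB@9
I4 sub r5 <- r5,r1: IF@5 ID@7 stall=0 (-) EX@8 MEM@9 WB@10
I5 add r5 <- r5,r4: IF@7 ID@8 stall=2 (RAW on I4.r5 (WB@10)) EX@11 MEM@12 WB@13

Answer: 13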